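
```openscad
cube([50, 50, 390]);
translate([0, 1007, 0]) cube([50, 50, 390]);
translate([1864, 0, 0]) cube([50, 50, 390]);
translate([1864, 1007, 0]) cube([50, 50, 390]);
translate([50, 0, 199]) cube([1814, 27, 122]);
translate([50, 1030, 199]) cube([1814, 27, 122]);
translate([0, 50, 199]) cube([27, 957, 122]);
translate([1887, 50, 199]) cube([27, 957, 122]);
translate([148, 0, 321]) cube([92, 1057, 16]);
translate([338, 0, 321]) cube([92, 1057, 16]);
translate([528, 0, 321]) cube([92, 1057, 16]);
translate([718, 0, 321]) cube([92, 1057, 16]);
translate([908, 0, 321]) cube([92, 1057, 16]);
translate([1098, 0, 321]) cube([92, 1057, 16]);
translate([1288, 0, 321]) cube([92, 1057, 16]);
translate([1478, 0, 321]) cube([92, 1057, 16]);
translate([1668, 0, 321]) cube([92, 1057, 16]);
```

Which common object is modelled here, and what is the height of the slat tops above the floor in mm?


A bed frame. The slat-top height is 337 mm.

Four posts, four rails, and a row of slats — a bed frame. Slats sit on the rails at z = 199 + 122 = 321; with slat thickness 16, the top is 337 mm.


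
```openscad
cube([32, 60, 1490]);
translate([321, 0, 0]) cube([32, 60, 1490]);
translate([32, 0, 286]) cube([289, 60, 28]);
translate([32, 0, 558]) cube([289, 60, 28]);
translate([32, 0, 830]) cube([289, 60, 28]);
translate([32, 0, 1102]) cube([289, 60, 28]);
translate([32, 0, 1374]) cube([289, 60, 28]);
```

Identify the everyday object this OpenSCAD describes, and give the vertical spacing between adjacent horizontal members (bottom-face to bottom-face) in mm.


A ladder. The rung spacing is 272 mm.

Two tall 32×60 posts with 5 short bars between them — a ladder. Adjacent rungs sit at z = 286 and z = 558, so the spacing is 558 − 286 = 272 mm.


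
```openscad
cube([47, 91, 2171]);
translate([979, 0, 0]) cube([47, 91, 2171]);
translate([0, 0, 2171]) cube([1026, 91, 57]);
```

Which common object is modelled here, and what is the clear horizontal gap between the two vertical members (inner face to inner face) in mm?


A door frame. The clear opening width is 932 mm.

Two 2171 mm tall posts with a header on top — a door frame. The left jamb is 47 mm wide at x = 0; the right jamb starts at x = 979. The clear opening is 979 − 47 = 932 mm.


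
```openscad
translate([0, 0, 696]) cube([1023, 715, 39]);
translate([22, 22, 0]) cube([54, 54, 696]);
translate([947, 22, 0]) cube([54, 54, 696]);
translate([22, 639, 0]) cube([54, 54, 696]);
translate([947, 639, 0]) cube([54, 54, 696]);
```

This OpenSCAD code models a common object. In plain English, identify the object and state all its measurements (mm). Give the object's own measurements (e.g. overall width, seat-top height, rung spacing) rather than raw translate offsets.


A rectangular dining table. The top is 1023×715×39 mm with its upper surface at z = 735 mm. It stands on four 54×54 mm square legs, each inset 22 mm from the nearest pair of top edges, running from the floor to the underside of the top.


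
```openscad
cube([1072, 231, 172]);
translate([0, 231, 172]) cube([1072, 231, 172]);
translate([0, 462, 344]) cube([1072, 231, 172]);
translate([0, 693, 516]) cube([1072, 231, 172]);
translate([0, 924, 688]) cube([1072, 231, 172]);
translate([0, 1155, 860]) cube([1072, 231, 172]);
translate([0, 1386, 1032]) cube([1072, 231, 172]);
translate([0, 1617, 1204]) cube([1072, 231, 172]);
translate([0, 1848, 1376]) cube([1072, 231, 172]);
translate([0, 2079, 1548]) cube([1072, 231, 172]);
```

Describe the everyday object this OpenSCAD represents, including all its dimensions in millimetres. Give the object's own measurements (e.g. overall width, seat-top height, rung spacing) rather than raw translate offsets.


A straight staircase of 10 solid steps. Each step is 1072 mm wide (x), 231 mm deep (y, the going) and 172 mm tall (the rise). The first step rests on the floor; each subsequent step sits one going further in +y and one rise higher in +z, directly behind and above the previous step with no overlap.


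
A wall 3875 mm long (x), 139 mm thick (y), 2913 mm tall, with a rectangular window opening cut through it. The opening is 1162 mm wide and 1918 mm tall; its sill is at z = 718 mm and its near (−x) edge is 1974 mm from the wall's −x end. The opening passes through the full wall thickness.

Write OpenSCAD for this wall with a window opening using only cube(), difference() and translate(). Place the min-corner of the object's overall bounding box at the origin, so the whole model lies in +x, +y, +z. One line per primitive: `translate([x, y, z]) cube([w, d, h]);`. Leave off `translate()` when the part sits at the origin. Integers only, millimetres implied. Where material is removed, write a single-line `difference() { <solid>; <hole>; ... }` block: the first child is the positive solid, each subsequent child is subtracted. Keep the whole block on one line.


difference() { cube([3875, 139, 2913]); translate([1974, 0, 718]) cube([1162, 139, 1918]); }


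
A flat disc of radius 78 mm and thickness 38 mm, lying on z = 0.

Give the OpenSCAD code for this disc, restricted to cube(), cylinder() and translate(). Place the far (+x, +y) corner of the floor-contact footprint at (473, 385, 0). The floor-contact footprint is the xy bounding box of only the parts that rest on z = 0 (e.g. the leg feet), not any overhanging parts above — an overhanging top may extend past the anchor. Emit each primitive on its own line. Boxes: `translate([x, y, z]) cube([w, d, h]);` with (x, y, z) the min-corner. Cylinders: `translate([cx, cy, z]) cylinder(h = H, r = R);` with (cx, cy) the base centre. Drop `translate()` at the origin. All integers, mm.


translate([395, 307, 0]) cylinder(h = 38, r = 78);


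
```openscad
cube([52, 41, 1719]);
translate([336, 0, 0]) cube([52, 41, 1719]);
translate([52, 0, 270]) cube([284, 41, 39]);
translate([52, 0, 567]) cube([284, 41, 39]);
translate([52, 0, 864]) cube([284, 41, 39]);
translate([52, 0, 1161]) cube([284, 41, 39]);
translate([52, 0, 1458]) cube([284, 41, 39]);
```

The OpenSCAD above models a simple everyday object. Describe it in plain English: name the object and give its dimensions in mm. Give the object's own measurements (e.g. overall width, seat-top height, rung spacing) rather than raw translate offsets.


A straight ladder. Two 52×41 mm vertical rails, 1719 mm tall, stand 388 mm apart (outside-to-outside) with their front faces coplanar on the −y side. 5 rungs, each 41 mm deep and 39 mm tall, span between the inner faces of the rails, front faces flush with the rails. The lowest rung's underside is at z = 270 mm and rungs are spaced 297 mm apart (underside to underside).


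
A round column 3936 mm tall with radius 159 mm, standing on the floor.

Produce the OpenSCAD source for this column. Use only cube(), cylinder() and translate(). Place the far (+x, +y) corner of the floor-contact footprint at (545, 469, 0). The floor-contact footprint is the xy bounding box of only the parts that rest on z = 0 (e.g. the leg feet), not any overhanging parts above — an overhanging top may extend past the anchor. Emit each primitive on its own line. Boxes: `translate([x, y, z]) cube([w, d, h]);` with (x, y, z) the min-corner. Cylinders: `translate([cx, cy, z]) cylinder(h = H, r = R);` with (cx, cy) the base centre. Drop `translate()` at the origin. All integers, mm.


translate([386, 310, 0]) cylinder(h = 3936, r = 159);


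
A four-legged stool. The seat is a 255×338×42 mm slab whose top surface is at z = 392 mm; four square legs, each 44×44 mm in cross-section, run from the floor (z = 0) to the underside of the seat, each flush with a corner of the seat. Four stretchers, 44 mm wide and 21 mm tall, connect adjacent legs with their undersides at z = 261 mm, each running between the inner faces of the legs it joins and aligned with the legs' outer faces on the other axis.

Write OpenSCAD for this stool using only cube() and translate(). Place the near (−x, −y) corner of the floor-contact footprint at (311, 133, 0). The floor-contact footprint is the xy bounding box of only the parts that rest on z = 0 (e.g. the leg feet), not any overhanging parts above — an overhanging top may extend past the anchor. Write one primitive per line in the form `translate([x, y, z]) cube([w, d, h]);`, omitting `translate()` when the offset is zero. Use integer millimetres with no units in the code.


translate([311, 133, 350]) cube([255, 338, 42]);
translate([311, 133, 0]) cube([44, 44, 350]);
translate([522, 133, 0]) cube([44, 44, 350]);
translate([311, 427, 0]) cube([44, 44, 350]);
translate([522, 427, 0]) cube([44, 44, 350]);
translate([355, 133, 261]) cube([167, 44, 21]);
translate([355, 427, 261]) cube([167, 44, 21]);
translate([311, 177, 261]) cube([44, 250, 21]);
translate([522, 177, 261]) cube([44, 250, 21]);


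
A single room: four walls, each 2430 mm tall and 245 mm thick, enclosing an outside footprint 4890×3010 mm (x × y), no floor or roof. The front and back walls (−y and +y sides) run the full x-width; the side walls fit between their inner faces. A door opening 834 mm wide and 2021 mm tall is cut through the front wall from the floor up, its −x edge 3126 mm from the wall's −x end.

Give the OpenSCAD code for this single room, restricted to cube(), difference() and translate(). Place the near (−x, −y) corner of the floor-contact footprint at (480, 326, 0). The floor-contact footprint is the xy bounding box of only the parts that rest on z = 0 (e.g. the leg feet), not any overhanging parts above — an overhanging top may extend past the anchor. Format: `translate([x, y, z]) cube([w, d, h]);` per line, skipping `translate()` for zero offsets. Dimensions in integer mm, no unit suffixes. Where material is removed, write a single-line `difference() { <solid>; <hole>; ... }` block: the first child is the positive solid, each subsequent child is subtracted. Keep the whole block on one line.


difference() { translate([480, 326, 0]) cube([4890, 245, 2430]); translate([3606, 326, 0]) cube([834, 245, 2021]); }
translate([480, 3091, 0]) cube([4890, 245, 2430]);
translate([480, 571, 0]) cube([245, 2520, 2430]);
translate([5125, 571, 0]) cube([245, 2520, 2430]);


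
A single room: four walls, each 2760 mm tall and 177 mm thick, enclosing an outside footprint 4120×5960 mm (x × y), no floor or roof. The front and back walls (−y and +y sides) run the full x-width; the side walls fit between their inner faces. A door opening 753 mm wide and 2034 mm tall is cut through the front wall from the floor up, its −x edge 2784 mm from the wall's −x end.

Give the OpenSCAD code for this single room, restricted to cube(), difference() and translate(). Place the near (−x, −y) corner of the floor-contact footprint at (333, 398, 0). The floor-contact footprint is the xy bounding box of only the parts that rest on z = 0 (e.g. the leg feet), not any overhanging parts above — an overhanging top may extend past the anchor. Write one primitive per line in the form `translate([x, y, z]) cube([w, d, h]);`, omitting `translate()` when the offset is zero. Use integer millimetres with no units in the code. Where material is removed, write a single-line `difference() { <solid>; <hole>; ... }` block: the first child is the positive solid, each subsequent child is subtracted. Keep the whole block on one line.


difference() { translate([333, 398, 0]) cube([4120, 177, 2760]); translate([3117, 398, 0]) cube([753, 177, 2034]); }
translate([333, 6181, 0]) cube([4120, 177, 2760]);
translate([333, 575, 0]) cube([177, 5606, 2760]);
translate([4276, 575, 0]) cube([177, 5606, 2760]);


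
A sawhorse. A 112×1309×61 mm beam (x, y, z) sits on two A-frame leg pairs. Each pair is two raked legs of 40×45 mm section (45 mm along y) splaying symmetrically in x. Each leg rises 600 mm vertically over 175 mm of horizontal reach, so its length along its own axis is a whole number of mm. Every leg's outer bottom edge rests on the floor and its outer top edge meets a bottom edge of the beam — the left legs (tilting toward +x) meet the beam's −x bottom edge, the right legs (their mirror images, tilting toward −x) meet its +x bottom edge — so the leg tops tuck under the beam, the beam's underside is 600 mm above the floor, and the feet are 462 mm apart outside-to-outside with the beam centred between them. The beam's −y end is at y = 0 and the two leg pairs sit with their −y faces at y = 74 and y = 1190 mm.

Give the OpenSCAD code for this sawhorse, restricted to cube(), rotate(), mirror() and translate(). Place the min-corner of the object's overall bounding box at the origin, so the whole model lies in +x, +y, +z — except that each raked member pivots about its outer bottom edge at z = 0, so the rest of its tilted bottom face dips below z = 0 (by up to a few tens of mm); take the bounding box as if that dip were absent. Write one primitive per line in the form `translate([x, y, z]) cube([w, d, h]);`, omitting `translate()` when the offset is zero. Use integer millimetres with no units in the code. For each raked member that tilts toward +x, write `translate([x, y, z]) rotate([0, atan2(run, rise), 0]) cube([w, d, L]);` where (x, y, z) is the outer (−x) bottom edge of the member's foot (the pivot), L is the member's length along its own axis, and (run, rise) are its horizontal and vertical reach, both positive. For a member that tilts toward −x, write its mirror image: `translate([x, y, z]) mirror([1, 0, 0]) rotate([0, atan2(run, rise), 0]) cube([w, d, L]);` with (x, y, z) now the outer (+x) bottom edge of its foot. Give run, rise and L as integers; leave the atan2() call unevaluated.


translate([175, 0, 600]) cube([112, 1309, 61]);
translate([0, 74, 0]) rotate([0, atan2(175, 600), 0]) cube([40, 45, 625]);
translate([462, 74, 0]) mirror([1, 0, 0]) rotate([0, atan2(175, 600), 0]) cube([40, 45, 625]);
translate([0, 1190, 0]) rotate([0, atan2(175, 600), 0]) cube([40, 45, 625]);
translate([462, 1190, 0]) mirror([1, 0, 0]) rotate([0, atan2(175, 600), 0]) cube([40, 45, 625]);


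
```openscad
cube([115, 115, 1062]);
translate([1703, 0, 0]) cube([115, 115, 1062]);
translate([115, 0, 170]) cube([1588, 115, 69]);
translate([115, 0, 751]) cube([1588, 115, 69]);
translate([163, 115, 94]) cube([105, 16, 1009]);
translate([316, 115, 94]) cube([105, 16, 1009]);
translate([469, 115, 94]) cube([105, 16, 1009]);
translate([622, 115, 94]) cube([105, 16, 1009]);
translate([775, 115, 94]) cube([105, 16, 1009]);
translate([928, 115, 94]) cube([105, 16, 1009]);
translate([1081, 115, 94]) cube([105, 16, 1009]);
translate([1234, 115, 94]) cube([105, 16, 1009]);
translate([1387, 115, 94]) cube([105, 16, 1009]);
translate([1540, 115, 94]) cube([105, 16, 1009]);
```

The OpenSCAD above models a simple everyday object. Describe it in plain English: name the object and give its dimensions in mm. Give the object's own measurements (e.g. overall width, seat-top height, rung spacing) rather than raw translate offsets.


A fence section. Two 115×115 mm posts, 1062 mm tall, stand on the floor with a clear span of 1588 mm between their inner faces. Two horizontal rails of 115×69 mm section span the gap between the posts with their undersides at z = 170 mm and z = 751 mm, flush with the posts' −y face. 10 pickets, each 105 mm wide, 16 mm thick and 1009 mm tall, are fixed to the +y face of the rails with their bottoms at z = 94 mm, spaced across the span with a 48 mm gap after the −x post and between neighbouring pickets, with 58 mm left before the +x post.


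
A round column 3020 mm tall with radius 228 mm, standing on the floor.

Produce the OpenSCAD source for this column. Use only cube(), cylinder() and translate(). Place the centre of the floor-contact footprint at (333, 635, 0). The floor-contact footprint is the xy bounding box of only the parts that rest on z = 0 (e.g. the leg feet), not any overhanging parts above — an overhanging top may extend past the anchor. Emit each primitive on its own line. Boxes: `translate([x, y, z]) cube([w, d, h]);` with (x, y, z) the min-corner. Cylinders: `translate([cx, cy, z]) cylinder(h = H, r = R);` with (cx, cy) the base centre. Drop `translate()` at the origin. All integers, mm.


translate([333, 635, 0]) cylinder(h = 3020, r = 228);


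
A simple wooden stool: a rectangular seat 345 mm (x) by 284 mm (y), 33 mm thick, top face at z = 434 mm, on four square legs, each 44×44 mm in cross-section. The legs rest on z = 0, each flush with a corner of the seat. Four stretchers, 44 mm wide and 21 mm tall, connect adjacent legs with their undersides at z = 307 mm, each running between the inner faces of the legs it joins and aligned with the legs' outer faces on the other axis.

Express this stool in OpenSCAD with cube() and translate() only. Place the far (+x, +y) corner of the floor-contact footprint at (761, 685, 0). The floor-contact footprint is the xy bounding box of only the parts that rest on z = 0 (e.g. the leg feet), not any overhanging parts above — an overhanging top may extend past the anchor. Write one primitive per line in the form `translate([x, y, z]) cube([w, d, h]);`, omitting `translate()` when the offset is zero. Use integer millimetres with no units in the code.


translate([416, 401, 401]) cube([345, 284, 33]);
translate([416, 401, 0]) cube([44, 44, 401]);
translate([717, 401, 0]) cube([44, 44, 401]);
translate([416, 641, 0]) cube([44, 44, 401]);
translate([717, 641, 0]) cube([44, 44, 401]);
translate([460, 401, 307]) cube([257, 44, 21]);
translate([460, 641, 307]) cube([257, 44, 21]);
translate([416, 445, 307]) cube([44, 196, 21]);
translate([717, 445, 307]) cube([44, 196, 21]);


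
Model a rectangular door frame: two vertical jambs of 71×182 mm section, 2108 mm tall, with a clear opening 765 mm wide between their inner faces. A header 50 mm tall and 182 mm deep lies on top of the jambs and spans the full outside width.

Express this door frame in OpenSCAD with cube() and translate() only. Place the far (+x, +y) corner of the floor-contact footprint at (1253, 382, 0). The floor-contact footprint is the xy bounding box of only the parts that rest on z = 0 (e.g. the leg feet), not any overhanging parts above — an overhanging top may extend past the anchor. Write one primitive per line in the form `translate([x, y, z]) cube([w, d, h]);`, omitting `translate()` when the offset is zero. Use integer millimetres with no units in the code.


translate([346, 200, 0]) cube([71, 182, 2108]);
translate([1182, 200, 0]) cube([71, 182, 2108]);
translate([346, 200, 2108]) cube([907, 182, 50]);


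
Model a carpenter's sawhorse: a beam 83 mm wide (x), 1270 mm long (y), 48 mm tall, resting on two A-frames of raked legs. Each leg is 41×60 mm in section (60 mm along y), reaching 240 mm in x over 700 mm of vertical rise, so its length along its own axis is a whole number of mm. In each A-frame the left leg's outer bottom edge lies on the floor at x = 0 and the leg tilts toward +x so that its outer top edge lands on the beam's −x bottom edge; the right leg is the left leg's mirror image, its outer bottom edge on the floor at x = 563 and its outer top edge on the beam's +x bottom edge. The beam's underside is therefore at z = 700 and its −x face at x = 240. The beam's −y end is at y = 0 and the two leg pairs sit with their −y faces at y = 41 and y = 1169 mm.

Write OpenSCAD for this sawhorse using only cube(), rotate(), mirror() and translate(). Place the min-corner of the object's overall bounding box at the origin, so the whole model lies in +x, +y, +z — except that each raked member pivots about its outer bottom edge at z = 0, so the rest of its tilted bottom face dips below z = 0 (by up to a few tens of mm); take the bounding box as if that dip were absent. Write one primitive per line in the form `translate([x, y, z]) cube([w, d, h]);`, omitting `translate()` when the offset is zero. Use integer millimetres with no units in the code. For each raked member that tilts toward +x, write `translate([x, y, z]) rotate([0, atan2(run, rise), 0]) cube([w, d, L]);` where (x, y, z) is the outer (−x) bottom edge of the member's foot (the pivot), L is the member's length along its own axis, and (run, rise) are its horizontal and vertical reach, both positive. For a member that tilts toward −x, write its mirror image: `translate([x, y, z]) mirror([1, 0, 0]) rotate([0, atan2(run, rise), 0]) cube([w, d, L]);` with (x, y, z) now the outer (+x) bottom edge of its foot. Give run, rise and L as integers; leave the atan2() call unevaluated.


// leg length = √(240² + 700²) = 740
// right-leg outer foot x = 2·240 + 83 = 563
// beam min-corner = (240, 0, 700)
translate([240, 0, 700]) cube([83, 1270, 48]);
translate([0, 41, 0]) rotate([0, atan2(240, 700), 0]) cube([41, 60, 740]);
translate([563, 41, 0]) mirror([1, 0, 0]) rotate([0, atan2(240, 700), 0]) cube([41, 60, 740]);
translate([0, 1169, 0]) rotate([0, atan2(240, 700), 0]) cube([41, 60, 740]);
translate([563, 1169, 0]) mirror([1, 0, 0]) rotate([0, atan2(240, 700), 0]) cube([41, 60, 740]);


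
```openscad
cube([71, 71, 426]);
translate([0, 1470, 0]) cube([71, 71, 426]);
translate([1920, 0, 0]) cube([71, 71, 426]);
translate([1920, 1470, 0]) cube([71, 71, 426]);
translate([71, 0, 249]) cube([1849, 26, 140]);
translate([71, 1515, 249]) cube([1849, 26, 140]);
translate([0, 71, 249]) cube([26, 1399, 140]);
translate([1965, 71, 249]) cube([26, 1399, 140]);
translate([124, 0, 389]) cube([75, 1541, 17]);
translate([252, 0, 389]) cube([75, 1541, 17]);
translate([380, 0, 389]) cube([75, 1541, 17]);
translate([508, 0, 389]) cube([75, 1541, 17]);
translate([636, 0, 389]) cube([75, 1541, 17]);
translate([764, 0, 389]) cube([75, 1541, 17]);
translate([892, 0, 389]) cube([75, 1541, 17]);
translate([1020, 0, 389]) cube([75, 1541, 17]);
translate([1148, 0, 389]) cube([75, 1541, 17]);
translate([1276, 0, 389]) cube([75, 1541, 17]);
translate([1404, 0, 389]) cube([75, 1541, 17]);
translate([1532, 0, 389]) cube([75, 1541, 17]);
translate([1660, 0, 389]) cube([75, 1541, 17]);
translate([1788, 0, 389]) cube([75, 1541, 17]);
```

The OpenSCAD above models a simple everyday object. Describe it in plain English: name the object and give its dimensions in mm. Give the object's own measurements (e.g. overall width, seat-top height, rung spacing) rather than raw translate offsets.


A bed frame 1991 mm long (x) by 1541 mm wide (y). Four 71×71 mm corner posts, 426 mm tall, at the corners of the footprint. Four rails of 26 mm thickness and 140 mm height run between adjacent posts with their undersides at z = 249 mm, their outer faces flush with the outside of the frame (the two x-running rails run between the posts' inner faces; the two y-running rails run between the posts' inner faces). 14 slats, each 75 mm wide (x) and 17 mm thick, lie across the top of the two x-running rails, running the full 1541 mm width of the frame in y; along x they sit between the end posts with a 53 mm gap after the −x posts and between neighbouring slats, leaving 57 mm before the +x posts.


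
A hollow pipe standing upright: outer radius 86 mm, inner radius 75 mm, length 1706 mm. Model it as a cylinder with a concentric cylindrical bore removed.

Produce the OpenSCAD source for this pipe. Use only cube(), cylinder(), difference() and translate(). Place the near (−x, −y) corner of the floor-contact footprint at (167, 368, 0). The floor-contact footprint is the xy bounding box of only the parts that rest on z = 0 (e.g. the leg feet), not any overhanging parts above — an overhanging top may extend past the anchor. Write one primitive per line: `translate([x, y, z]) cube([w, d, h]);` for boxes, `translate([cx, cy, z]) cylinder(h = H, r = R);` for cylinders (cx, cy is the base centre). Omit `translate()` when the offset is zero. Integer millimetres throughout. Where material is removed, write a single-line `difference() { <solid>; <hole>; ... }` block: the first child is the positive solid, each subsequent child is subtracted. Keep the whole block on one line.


difference() { translate([253, 454, 0]) cylinder(h = 1706, r = 86); translate([253, 454, 0]) cylinder(h = 1706, r = 75); }


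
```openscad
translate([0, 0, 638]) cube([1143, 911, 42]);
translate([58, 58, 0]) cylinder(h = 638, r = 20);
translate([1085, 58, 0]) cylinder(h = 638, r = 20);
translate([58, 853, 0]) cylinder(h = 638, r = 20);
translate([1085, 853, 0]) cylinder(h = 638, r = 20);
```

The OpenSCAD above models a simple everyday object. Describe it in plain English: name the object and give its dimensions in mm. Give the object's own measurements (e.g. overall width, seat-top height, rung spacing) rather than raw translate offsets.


A table: top 1143 mm (x) × 911 mm (y), 42 mm thick, upper face at z = 680 mm, on four round legs of 40 mm diameter, each leg's bounding box inset 38 mm from the nearest pair of top edges from z = 0 to the bottom of the top.


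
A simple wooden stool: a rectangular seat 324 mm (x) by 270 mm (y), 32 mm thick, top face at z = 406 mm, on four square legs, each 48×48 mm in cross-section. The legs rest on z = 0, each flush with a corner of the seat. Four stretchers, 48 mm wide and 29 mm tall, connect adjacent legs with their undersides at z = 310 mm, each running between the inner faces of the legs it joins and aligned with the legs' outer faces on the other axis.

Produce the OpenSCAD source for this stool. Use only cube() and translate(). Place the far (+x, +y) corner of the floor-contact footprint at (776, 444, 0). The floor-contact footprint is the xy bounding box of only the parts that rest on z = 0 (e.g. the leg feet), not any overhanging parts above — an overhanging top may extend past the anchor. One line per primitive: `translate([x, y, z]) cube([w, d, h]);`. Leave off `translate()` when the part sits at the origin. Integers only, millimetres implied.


translate([452, 174, 374]) cube([324, 270, 32]);
translate([452, 174, 0]) cube([48, 48, 374]);
translate([728, 174, 0]) cube([48, 48, 374]);
translate([452, 396, 0]) cube([48, 48, 374]);
translate([728, 396, 0]) cube([48, 48, 374]);
translate([500, 174, 310]) cube([228, 48, 29]);
translate([500, 396, 310]) cube([228, 48, 29]);
translate([452, 222, 310]) cube([48, 174, 29]);
translate([728, 222, 310]) cube([48, 174, 29]);


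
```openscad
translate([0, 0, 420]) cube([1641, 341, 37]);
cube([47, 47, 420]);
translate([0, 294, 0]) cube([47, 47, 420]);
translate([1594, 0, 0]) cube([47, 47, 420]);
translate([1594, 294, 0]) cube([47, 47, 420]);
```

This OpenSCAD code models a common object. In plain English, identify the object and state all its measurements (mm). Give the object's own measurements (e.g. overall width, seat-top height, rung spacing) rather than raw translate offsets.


A long wooden bench with a 1641 mm (x) × 341 mm (y) seat, 37 mm thick, its top surface 457 mm above the floor. Four 47 mm square legs at the seat corners, flush with the edges, run from z = 0 to the seat underside.


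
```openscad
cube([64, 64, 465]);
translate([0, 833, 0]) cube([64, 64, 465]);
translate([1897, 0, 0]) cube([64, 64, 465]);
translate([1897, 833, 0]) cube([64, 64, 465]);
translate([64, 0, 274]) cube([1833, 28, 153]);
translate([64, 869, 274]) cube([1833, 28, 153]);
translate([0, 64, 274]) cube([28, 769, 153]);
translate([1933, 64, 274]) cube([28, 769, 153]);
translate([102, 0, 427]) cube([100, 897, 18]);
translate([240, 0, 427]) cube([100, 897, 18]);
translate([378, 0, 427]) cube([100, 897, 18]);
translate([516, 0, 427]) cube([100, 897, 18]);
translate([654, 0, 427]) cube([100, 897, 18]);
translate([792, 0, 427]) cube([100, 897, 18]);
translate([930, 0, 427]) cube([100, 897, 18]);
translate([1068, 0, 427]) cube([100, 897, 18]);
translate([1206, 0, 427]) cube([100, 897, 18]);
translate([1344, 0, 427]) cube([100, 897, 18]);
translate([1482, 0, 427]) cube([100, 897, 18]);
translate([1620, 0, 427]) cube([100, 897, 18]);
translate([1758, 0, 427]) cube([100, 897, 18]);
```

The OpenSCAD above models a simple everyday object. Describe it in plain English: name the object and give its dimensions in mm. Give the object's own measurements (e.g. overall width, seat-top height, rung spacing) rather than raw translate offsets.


A bed frame 1961 mm long (x) by 897 mm wide (y). Four 64×64 mm corner posts, 465 mm tall, at the corners of the footprint. Four rails of 28 mm thickness and 153 mm height run between adjacent posts with their undersides at z = 274 mm, their outer faces flush with the outside of the frame (the two x-running rails run between the posts' inner faces; the two y-running rails run between the posts' inner faces). 13 slats, each 100 mm wide (x) and 18 mm thick, lie across the top of the two x-running rails, running the full 897 mm width of the frame in y; along x they sit between the end posts with a 38 mm gap after the −x posts and between neighbouring slats, leaving 39 mm before the +x posts.


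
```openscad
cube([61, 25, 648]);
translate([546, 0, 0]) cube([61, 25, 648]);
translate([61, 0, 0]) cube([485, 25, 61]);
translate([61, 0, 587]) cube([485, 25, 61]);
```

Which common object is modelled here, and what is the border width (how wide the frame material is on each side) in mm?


A picture frame. The border width is 61 mm.

Four thin pieces enclosing a rectangular opening — a picture frame. The two full-height stiles are 648 mm tall; the top rail sits at z = 587 and is 61 mm tall, so the border above the opening is 648 − 587 = 61 mm, matching the stile x-width.


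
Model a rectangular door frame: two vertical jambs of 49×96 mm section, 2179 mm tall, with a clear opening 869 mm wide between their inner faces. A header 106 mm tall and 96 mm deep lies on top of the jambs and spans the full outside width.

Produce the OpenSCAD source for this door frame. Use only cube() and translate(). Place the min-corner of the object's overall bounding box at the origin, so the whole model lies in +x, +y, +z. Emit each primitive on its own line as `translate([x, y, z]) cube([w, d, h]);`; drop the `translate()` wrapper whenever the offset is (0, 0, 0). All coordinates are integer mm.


cube([49, 96, 2179]);
translate([918, 0, 0]) cube([49, 96, 2179]);
translate([0, 0, 2179]) cube([967, 96, 106]);


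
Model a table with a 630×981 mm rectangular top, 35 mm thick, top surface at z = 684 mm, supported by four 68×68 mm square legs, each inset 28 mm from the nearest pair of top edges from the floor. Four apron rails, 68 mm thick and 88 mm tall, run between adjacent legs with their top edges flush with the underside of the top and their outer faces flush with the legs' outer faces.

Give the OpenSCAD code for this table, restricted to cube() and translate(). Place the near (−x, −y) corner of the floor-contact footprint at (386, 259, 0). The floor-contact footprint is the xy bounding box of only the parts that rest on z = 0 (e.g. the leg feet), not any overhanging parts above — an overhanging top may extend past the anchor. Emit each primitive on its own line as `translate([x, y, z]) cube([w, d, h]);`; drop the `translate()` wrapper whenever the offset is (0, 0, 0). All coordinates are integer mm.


// leg_h = 684 - 35 = 649
// apron z = 649 - 88 = 561
translate([358, 231, 649]) cube([630, 981, 35]);
translate([386, 259, 0]) cube([68, 68, 649]);
translate([892, 259, 0]) cube([68, 68, 649]);
translate([386, 1116, 0]) cube([68, 68, 649]);
translate([892, 1116, 0]) cube([68, 68, 649]);
translate([454, 259, 561]) cube([438, 68, 88]);
translate([454, 1116, 561]) cube([438, 68, 88]);
translate([386, 327, 561]) cube([68, 789, 88]);
translate([892, 327, 561]) cube([68, 789, 88]);


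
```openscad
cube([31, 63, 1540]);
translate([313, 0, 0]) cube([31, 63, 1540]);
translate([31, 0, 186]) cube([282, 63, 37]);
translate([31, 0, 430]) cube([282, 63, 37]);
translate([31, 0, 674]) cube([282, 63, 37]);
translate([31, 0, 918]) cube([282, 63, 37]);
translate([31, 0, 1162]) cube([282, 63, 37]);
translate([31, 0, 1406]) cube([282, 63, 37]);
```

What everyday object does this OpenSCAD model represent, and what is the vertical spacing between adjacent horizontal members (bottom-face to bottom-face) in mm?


A ladder. The rung spacing is 244 mm.

Two tall 31×63 posts with 6 short bars between them — a ladder. Adjacent rungs sit at z = 186 and z = 430, so the spacing is 430 − 186 = 244 mm.


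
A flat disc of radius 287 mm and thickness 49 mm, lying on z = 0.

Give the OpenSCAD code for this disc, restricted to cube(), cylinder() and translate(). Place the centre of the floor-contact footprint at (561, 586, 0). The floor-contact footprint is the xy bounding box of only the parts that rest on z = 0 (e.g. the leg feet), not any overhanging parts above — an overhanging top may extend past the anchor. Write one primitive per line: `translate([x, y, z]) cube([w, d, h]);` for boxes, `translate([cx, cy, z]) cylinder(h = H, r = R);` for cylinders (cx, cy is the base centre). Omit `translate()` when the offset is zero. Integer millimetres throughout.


translate([561, 586, 0]) cylinder(h = 49, r = 287);


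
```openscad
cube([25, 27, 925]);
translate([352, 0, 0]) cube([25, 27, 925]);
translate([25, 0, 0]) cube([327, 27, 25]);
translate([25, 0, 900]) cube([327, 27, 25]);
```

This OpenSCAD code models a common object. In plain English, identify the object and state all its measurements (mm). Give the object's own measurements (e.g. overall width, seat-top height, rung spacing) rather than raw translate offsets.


A rectangular picture frame lying in the x–z plane (depth along y). The opening is 327 mm wide (x) by 875 mm tall (z), surrounded by a border 25 mm wide on all four sides. The frame is 27 mm deep and is made of two full-height vertical stiles with two horizontal rails fitted between them.


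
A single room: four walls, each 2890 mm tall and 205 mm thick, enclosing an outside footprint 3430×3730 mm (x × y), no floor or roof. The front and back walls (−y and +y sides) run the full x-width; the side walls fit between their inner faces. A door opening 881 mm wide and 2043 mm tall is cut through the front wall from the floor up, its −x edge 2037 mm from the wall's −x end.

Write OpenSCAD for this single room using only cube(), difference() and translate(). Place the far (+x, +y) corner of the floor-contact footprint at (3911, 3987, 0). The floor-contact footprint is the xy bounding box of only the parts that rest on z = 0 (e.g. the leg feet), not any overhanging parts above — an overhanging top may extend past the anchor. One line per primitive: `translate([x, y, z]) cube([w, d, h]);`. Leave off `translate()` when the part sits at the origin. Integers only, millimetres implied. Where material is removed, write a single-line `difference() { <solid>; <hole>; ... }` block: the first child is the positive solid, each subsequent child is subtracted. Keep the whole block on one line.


difference() { translate([481, 257, 0]) cube([3430, 205, 2890]); translate([2518, 257, 0]) cube([881, 205, 2043]); }
translate([481, 3782, 0]) cube([3430, 205, 2890]);
translate([481, 462, 0]) cube([205, 3320, 2890]);
translate([3706, 462, 0]) cube([205, 3320, 2890]);


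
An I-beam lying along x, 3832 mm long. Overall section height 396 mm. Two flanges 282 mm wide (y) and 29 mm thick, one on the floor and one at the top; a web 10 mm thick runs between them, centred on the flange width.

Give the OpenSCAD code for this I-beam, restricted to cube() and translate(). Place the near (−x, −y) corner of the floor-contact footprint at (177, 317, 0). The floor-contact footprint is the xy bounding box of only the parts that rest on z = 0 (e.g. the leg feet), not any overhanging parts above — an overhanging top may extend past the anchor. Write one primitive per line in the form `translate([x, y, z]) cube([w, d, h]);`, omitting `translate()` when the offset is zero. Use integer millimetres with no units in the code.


translate([177, 317, 0]) cube([3832, 282, 29]);
translate([177, 453, 29]) cube([3832, 10, 338]);
translate([177, 317, 367]) cube([3832, 282, 29]);


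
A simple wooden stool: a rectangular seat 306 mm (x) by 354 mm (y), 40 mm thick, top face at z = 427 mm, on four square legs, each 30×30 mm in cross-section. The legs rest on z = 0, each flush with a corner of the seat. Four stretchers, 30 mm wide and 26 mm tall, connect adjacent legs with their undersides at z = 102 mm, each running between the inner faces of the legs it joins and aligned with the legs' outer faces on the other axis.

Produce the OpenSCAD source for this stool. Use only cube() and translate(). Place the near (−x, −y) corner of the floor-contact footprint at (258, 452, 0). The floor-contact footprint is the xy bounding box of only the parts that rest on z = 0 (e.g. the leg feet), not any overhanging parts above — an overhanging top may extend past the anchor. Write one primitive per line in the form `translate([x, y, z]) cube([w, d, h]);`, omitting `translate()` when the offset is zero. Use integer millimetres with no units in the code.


translate([258, 452, 387]) cube([306, 354, 40]);
translate([258, 452, 0]) cube([30, 30, 387]);
translate([534, 452, 0]) cube([30, 30, 387]);
translate([258, 776, 0]) cube([30, 30, 387]);
translate([534, 776, 0]) cube([30, 30, 387]);
translate([288, 452, 102]) cube([246, 30, 26]);
translate([288, 776, 102]) cube([246, 30, 26]);
translate([258, 482, 102]) cube([30, 294, 26]);
translate([534, 482, 102]) cube([30, 294, 26]);


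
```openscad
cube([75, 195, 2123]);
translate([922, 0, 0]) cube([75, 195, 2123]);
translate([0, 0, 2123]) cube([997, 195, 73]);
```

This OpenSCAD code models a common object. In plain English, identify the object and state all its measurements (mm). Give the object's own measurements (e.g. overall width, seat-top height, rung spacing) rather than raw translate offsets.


A door frame. The clear opening is 847 mm wide and 2123 mm high. Two 75 mm wide jambs, 195 mm deep, stand either side of the opening from the floor to the top of the opening. A 73 mm thick head sits across the top of both jambs, spanning the full outside width of the frame.


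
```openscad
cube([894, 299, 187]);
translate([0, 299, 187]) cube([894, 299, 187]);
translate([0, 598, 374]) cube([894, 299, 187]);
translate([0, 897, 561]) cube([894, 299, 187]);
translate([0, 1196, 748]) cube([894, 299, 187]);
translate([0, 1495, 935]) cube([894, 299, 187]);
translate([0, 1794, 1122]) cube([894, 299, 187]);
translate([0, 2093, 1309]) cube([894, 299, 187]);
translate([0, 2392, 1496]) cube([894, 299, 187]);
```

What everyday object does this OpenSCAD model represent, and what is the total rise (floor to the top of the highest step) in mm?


A staircase. The total rise is 1683 mm.

9 identical blocks, each offset up and back from the previous — a staircase. Each step is 187 mm tall and there are 9 of them, so the total rise is 9 × 187 = 1683 mm.


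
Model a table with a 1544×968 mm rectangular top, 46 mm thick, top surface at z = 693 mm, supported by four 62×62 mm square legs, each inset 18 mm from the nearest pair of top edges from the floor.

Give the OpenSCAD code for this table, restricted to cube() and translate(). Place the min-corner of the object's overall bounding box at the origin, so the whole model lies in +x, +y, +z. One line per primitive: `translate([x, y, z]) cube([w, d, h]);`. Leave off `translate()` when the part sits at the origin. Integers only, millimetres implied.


// leg_h = 693 - 46 = 647
translate([0, 0, 647]) cube([1544, 968, 46]);
translate([18, 18, 0]) cube([62, 62, 647]);
translate([1464, 18, 0]) cube([62, 62, 647]);
translate([18, 888, 0]) cube([62, 62, 647]);
translate([1464, 888, 0]) cube([62, 62, 647]);


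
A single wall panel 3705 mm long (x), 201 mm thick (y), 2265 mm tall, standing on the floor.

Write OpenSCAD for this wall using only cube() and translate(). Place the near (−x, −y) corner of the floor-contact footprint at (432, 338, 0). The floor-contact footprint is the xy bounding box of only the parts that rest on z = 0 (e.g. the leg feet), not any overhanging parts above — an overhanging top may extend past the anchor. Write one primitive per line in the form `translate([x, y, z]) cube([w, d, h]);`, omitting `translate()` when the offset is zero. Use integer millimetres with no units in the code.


translate([432, 338, 0]) cube([3705, 201, 2265]);


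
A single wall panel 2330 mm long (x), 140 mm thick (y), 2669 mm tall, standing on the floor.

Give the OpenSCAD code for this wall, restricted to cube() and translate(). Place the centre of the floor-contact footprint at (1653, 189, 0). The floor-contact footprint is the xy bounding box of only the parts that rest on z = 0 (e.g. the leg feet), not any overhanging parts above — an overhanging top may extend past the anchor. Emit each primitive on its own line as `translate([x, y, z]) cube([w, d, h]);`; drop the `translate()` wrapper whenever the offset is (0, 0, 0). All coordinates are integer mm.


translate([488, 119, 0]) cube([2330, 140, 2669]);
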